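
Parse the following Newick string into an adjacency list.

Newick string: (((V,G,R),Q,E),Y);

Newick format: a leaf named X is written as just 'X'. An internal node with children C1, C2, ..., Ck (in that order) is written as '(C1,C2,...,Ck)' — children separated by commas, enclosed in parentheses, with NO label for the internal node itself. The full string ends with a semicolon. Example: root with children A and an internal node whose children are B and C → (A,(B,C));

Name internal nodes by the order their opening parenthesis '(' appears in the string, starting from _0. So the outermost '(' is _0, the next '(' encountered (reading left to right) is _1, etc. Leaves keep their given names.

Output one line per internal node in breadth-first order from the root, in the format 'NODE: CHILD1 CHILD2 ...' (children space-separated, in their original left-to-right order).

Answer: _0: _1 Y
_1: _2 Q E
_2: V G R

Derivation:
Input: (((V,G,R),Q,E),Y);
Scanning left-to-right, naming '(' by encounter order:
  pos 0: '(' -> open internal node _0 (depth 1)
  pos 1: '(' -> open internal node _1 (depth 2)
  pos 2: '(' -> open internal node _2 (depth 3)
  pos 8: ')' -> close internal node _2 (now at depth 2)
  pos 13: ')' -> close internal node _1 (now at depth 1)
  pos 16: ')' -> close internal node _0 (now at depth 0)
Total internal nodes: 3
BFS adjacency from root:
  _0: _1 Y
  _1: _2 Q E
  _2: V G R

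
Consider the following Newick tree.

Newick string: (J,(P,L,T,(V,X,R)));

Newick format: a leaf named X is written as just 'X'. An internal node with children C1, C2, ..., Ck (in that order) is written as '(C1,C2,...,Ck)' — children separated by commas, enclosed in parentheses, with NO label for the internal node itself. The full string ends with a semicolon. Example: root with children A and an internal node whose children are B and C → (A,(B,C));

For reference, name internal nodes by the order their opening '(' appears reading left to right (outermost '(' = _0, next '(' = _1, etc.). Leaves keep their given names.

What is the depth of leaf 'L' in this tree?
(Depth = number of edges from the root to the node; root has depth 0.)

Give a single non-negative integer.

Newick: (J,(P,L,T,(V,X,R)));
Naming internals by '(' encounter order: outermost '(' = _0, next = _1, ...
Query node: L
Path from root: _0 -> _1 -> L
Depth of L: 2 (number of edges from root)

Answer: 2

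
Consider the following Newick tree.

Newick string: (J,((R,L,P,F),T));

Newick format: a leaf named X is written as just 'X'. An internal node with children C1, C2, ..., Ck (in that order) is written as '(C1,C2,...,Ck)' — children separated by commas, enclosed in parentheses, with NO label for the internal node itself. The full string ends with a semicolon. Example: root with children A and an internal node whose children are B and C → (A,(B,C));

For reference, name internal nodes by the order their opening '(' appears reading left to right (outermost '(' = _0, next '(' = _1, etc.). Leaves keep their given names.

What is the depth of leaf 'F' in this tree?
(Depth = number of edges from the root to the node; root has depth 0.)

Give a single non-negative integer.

Newick: (J,((R,L,P,F),T));
Naming internals by '(' encounter order: outermost '(' = _0, next = _1, ...
Query node: F
Path from root: _0 -> _1 -> _2 -> F
Depth of F: 3 (number of edges from root)

Answer: 3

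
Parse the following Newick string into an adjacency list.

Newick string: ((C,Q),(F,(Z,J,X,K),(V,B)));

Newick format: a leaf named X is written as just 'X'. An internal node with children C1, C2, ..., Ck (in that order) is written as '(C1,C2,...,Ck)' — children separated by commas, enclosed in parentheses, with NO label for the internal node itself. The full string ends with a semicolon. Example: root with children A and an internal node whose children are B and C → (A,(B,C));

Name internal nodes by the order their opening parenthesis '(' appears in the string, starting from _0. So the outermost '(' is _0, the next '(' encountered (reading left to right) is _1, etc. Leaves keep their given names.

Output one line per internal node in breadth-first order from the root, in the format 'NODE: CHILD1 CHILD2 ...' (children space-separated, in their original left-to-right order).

Input: ((C,Q),(F,(Z,J,X,K),(V,B)));
Scanning left-to-right, naming '(' by encounter order:
  pos 0: '(' -> open internal node _0 (depth 1)
  pos 1: '(' -> open internal node _1 (depth 2)
  pos 5: ')' -> close internal node _1 (now at depth 1)
  pos 7: '(' -> open internal node _2 (depth 2)
  pos 10: '(' -> open internal node _3 (depth 3)
  pos 18: ')' -> close internal node _3 (now at depth 2)
  pos 20: '(' -> open internal node _4 (depth 3)
  pos 24: ')' -> close internal node _4 (now at depth 2)
  pos 25: ')' -> close internal node _2 (now at depth 1)
  pos 26: ')' -> close internal node _0 (now at depth 0)
Total internal nodes: 5
BFS adjacency from root:
  _0: _1 _2
  _1: C Q
  _2: F _3 _4
  _3: Z J X K
  _4: V B

Answer: _0: _1 _2
_1: C Q
_2: F _3 _4
_3: Z J X K
_4: V B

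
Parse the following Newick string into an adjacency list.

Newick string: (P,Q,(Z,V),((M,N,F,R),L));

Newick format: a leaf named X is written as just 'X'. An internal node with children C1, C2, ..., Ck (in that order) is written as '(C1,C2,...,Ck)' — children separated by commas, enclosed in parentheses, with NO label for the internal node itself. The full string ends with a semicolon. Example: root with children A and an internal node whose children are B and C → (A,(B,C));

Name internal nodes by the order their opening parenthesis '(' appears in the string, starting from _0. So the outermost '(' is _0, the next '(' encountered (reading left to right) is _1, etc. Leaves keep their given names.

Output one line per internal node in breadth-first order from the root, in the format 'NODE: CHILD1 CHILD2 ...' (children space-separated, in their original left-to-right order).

Answer: _0: P Q _1 _2
_1: Z V
_2: _3 L
_3: M N F R

Derivation:
Input: (P,Q,(Z,V),((M,N,F,R),L));
Scanning left-to-right, naming '(' by encounter order:
  pos 0: '(' -> open internal node _0 (depth 1)
  pos 5: '(' -> open internal node _1 (depth 2)
  pos 9: ')' -> close internal node _1 (now at depth 1)
  pos 11: '(' -> open internal node _2 (depth 2)
  pos 12: '(' -> open internal node _3 (depth 3)
  pos 20: ')' -> close internal node _3 (now at depth 2)
  pos 23: ')' -> close internal node _2 (now at depth 1)
  pos 24: ')' -> close internal node _0 (now at depth 0)
Total internal nodes: 4
BFS adjacency from root:
  _0: P Q _1 _2
  _1: Z V
  _2: _3 L
  _3: M N F R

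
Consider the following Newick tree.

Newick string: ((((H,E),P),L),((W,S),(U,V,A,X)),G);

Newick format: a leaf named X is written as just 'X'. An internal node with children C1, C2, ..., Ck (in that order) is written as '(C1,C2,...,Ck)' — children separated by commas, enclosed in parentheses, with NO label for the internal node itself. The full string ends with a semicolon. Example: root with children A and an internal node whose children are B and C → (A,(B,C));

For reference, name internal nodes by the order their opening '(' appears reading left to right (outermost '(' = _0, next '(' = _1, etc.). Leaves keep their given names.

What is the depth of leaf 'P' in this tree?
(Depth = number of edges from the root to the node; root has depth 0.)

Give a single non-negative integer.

Newick: ((((H,E),P),L),((W,S),(U,V,A,X)),G);
Naming internals by '(' encounter order: outermost '(' = _0, next = _1, ...
Query node: P
Path from root: _0 -> _1 -> _2 -> P
Depth of P: 3 (number of edges from root)

Answer: 3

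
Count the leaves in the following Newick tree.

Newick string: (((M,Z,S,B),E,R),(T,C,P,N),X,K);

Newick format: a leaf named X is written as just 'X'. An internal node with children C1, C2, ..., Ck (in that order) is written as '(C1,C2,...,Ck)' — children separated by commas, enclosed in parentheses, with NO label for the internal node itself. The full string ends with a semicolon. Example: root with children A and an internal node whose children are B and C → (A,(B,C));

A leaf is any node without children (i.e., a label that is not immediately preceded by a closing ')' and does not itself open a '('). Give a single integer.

Newick: (((M,Z,S,B),E,R),(T,C,P,N),X,K);
Scan left-to-right; a leaf is any maximal label run not followed by '(':
  pos 3: leaf 'M' → count = 1
  pos 5: leaf 'Z' → count = 2
  pos 7: leaf 'S' → count = 3
  pos 9: leaf 'B' → count = 4
  pos 12: leaf 'E' → count = 5
  pos 14: leaf 'R' → count = 6
  pos 18: leaf 'T' → count = 7
  pos 20: leaf 'C' → count = 8
  pos 22: leaf 'P' → count = 9
  pos 24: leaf 'N' → count = 10
  pos 27: leaf 'X' → count = 11
  pos 29: leaf 'K' → count = 12
Total leaves: 12

Answer: 12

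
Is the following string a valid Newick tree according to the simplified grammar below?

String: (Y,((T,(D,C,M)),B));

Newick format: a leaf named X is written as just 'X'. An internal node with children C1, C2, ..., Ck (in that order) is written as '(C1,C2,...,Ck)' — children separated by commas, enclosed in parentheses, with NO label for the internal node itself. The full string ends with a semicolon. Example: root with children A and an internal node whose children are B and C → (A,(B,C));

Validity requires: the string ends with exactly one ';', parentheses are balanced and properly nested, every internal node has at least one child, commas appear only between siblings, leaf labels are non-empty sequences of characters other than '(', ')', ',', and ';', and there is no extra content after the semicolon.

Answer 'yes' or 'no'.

Answer: yes

Derivation:
Input: (Y,((T,(D,C,M)),B));
Paren balance: 4 '(' vs 4 ')' OK
Ends with single ';': True
Full parse: OK
Valid: True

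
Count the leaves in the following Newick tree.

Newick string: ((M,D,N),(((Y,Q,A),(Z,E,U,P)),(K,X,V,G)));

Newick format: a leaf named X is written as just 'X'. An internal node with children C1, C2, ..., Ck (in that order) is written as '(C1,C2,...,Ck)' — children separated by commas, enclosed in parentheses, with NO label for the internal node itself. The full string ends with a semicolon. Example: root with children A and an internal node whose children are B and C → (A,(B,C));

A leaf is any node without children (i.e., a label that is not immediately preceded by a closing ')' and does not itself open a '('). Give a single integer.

Answer: 14

Derivation:
Newick: ((M,D,N),(((Y,Q,A),(Z,E,U,P)),(K,X,V,G)));
Scan left-to-right; a leaf is any maximal label run not followed by '(':
  pos 2: leaf 'M' → count = 1
  pos 4: leaf 'D' → count = 2
  pos 6: leaf 'N' → count = 3
  pos 12: leaf 'Y' → count = 4
  pos 14: leaf 'Q' → count = 5
  pos 16: leaf 'A' → count = 6
  pos 20: leaf 'Z' → count = 7
  pos 22: leaf 'E' → count = 8
  pos 24: leaf 'U' → count = 9
  pos 26: leaf 'P' → count = 10
  pos 31: leaf 'K' → count = 11
  pos 33: leaf 'X' → count = 12
  pos 35: leaf 'V' → count = 13
  pos 37: leaf 'G' → count = 14
Total leaves: 14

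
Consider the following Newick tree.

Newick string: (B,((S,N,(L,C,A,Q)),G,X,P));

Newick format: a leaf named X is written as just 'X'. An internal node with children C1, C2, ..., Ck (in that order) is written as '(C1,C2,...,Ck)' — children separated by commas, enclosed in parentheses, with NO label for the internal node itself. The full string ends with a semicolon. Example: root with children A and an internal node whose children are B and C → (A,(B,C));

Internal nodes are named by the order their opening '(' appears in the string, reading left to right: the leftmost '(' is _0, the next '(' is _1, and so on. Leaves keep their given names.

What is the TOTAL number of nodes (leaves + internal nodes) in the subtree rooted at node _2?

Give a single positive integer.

Answer: 8

Derivation:
Newick: (B,((S,N,(L,C,A,Q)),G,X,P));
Locate _2: it is the '(' at position 4 (the 3rd '(' reading left to right).
Query: subtree rooted at _2
_2: subtree_size = 1 + 7
  S: subtree_size = 1 + 0
  N: subtree_size = 1 + 0
  _3: subtree_size = 1 + 4
    L: subtree_size = 1 + 0
    C: subtree_size = 1 + 0
    A: subtree_size = 1 + 0
    Q: subtree_size = 1 + 0
Total subtree size of _2: 8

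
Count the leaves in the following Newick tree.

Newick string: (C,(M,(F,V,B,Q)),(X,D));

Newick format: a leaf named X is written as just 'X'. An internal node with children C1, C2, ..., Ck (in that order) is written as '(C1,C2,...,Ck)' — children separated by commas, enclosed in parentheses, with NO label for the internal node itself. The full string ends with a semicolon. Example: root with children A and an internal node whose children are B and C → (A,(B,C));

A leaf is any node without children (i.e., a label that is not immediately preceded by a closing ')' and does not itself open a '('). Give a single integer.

Newick: (C,(M,(F,V,B,Q)),(X,D));
Scan left-to-right; a leaf is any maximal label run not followed by '(':
  pos 1: leaf 'C' → count = 1
  pos 4: leaf 'M' → count = 2
  pos 7: leaf 'F' → count = 3
  pos 9: leaf 'V' → count = 4
  pos 11: leaf 'B' → count = 5
  pos 13: leaf 'Q' → count = 6
  pos 18: leaf 'X' → count = 7
  pos 20: leaf 'D' → count = 8
Total leaves: 8

Answer: 8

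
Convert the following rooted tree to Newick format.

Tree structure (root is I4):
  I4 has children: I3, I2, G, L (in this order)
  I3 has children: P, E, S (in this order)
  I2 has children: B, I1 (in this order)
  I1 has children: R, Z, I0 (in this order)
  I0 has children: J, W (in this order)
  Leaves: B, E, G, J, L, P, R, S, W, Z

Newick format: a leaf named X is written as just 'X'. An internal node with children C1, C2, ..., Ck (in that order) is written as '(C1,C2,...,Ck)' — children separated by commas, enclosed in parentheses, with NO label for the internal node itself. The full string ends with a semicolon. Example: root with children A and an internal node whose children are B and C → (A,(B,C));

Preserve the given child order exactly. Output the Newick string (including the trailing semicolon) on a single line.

internal I4 with children ['I3', 'I2', 'G', 'L']
  internal I3 with children ['P', 'E', 'S']
    leaf 'P' → 'P'
    leaf 'E' → 'E'
    leaf 'S' → 'S'
  → '(P,E,S)'
  internal I2 with children ['B', 'I1']
    leaf 'B' → 'B'
    internal I1 with children ['R', 'Z', 'I0']
      leaf 'R' → 'R'
      leaf 'Z' → 'Z'
      internal I0 with children ['J', 'W']
        leaf 'J' → 'J'
        leaf 'W' → 'W'
      → '(J,W)'
    → '(R,Z,(J,W))'
  → '(B,(R,Z,(J,W)))'
  leaf 'G' → 'G'
  leaf 'L' → 'L'
→ '((P,E,S),(B,(R,Z,(J,W))),G,L)'
Final: ((P,E,S),(B,(R,Z,(J,W))),G,L);

Answer: ((P,E,S),(B,(R,Z,(J,W))),G,L);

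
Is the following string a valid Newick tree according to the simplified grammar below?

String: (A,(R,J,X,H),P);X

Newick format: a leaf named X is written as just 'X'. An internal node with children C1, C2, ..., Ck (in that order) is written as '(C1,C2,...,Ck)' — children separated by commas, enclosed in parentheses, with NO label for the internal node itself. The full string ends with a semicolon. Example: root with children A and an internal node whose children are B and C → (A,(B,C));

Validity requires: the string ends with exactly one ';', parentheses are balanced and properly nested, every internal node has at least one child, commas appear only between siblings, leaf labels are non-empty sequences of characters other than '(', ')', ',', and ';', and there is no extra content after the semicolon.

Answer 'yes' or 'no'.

Answer: no

Derivation:
Input: (A,(R,J,X,H),P);X
Paren balance: 2 '(' vs 2 ')' OK
Ends with single ';': False
Full parse: FAILS (must end with ;)
Valid: False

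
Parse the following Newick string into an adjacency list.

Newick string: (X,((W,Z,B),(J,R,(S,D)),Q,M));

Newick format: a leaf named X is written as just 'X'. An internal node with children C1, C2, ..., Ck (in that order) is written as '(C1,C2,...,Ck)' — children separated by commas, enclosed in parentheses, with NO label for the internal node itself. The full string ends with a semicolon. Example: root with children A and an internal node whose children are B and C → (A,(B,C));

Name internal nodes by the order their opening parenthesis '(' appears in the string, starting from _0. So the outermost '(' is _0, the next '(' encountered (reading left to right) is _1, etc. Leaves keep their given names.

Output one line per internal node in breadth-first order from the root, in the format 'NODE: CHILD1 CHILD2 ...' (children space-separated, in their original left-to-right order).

Answer: _0: X _1
_1: _2 _3 Q M
_2: W Z B
_3: J R _4
_4: S D

Derivation:
Input: (X,((W,Z,B),(J,R,(S,D)),Q,M));
Scanning left-to-right, naming '(' by encounter order:
  pos 0: '(' -> open internal node _0 (depth 1)
  pos 3: '(' -> open internal node _1 (depth 2)
  pos 4: '(' -> open internal node _2 (depth 3)
  pos 10: ')' -> close internal node _2 (now at depth 2)
  pos 12: '(' -> open internal node _3 (depth 3)
  pos 17: '(' -> open internal node _4 (depth 4)
  pos 21: ')' -> close internal node _4 (now at depth 3)
  pos 22: ')' -> close internal node _3 (now at depth 2)
  pos 27: ')' -> close internal node _1 (now at depth 1)
  pos 28: ')' -> close internal node _0 (now at depth 0)
Total internal nodes: 5
BFS adjacency from root:
  _0: X _1
  _1: _2 _3 Q M
  _2: W Z B
  _3: J R _4
  _4: S D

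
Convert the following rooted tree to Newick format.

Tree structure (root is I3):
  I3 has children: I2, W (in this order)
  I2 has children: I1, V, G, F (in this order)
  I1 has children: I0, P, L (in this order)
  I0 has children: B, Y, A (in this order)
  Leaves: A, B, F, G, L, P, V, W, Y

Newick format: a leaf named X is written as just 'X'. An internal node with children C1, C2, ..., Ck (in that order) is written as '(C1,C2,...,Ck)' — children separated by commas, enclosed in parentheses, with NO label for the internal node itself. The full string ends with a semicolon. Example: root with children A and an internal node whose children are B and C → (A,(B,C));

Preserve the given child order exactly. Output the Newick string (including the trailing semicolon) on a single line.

internal I3 with children ['I2', 'W']
  internal I2 with children ['I1', 'V', 'G', 'F']
    internal I1 with children ['I0', 'P', 'L']
      internal I0 with children ['B', 'Y', 'A']
        leaf 'B' → 'B'
        leaf 'Y' → 'Y'
        leaf 'A' → 'A'
      → '(B,Y,A)'
      leaf 'P' → 'P'
      leaf 'L' → 'L'
    → '((B,Y,A),P,L)'
    leaf 'V' → 'V'
    leaf 'G' → 'G'
    leaf 'F' → 'F'
  → '(((B,Y,A),P,L),V,G,F)'
  leaf 'W' → 'W'
→ '((((B,Y,A),P,L),V,G,F),W)'
Final: ((((B,Y,A),P,L),V,G,F),W);

Answer: ((((B,Y,A),P,L),V,G,F),W);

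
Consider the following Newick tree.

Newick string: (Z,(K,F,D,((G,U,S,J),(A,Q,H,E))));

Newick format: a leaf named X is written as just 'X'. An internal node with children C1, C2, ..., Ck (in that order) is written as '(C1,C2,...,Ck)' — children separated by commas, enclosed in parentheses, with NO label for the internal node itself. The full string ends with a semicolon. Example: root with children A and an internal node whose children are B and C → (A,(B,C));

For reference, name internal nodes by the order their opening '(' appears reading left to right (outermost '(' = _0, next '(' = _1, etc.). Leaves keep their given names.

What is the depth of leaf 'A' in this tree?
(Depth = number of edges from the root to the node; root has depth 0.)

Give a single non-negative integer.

Answer: 4

Derivation:
Newick: (Z,(K,F,D,((G,U,S,J),(A,Q,H,E))));
Naming internals by '(' encounter order: outermost '(' = _0, next = _1, ...
Query node: A
Path from root: _0 -> _1 -> _2 -> _4 -> A
Depth of A: 4 (number of edges from root)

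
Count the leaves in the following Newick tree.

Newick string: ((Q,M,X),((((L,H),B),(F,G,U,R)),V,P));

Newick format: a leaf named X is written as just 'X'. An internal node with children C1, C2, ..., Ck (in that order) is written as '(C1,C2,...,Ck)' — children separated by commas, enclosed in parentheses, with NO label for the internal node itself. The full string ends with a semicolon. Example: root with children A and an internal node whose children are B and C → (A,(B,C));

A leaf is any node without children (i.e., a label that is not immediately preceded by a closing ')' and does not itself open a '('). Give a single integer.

Newick: ((Q,M,X),((((L,H),B),(F,G,U,R)),V,P));
Scan left-to-right; a leaf is any maximal label run not followed by '(':
  pos 2: leaf 'Q' → count = 1
  pos 4: leaf 'M' → count = 2
  pos 6: leaf 'X' → count = 3
  pos 13: leaf 'L' → count = 4
  pos 15: leaf 'H' → count = 5
  pos 18: leaf 'B' → count = 6
  pos 22: leaf 'F' → count = 7
  pos 24: leaf 'G' → count = 8
  pos 26: leaf 'U' → count = 9
  pos 28: leaf 'R' → count = 10
  pos 32: leaf 'V' → count = 11
  pos 34: leaf 'P' → count = 12
Total leaves: 12

Answer: 12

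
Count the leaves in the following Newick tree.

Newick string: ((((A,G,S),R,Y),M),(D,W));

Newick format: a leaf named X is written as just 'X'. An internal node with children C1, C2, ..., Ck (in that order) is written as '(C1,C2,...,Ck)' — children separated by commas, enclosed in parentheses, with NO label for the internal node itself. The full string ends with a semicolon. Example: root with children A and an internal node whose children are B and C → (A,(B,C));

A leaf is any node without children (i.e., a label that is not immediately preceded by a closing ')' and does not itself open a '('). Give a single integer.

Answer: 8

Derivation:
Newick: ((((A,G,S),R,Y),M),(D,W));
Scan left-to-right; a leaf is any maximal label run not followed by '(':
  pos 4: leaf 'A' → count = 1
  pos 6: leaf 'G' → count = 2
  pos 8: leaf 'S' → count = 3
  pos 11: leaf 'R' → count = 4
  pos 13: leaf 'Y' → count = 5
  pos 16: leaf 'M' → count = 6
  pos 20: leaf 'D' → count = 7
  pos 22: leaf 'W' → count = 8
Total leaves: 8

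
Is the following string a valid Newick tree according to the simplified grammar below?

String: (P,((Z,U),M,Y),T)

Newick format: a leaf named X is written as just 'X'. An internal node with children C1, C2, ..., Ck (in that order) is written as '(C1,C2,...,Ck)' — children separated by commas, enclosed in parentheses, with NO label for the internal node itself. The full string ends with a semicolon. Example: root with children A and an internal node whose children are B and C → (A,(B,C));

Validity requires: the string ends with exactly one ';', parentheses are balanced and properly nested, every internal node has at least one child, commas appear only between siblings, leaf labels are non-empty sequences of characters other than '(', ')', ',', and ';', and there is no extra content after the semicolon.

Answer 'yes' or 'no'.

Input: (P,((Z,U),M,Y),T)
Paren balance: 3 '(' vs 3 ')' OK
Ends with single ';': False
Full parse: FAILS (must end with ;)
Valid: False

Answer: no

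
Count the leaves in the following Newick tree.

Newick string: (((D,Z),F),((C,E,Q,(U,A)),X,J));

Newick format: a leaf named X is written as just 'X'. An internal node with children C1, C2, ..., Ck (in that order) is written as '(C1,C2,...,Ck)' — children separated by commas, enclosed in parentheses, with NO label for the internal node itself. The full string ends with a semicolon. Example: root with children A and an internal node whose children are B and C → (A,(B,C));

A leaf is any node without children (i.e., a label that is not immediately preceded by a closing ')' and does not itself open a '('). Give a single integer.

Answer: 10

Derivation:
Newick: (((D,Z),F),((C,E,Q,(U,A)),X,J));
Scan left-to-right; a leaf is any maximal label run not followed by '(':
  pos 3: leaf 'D' → count = 1
  pos 5: leaf 'Z' → count = 2
  pos 8: leaf 'F' → count = 3
  pos 13: leaf 'C' → count = 4
  pos 15: leaf 'E' → count = 5
  pos 17: leaf 'Q' → count = 6
  pos 20: leaf 'U' → count = 7
  pos 22: leaf 'A' → count = 8
  pos 26: leaf 'X' → count = 9
  pos 28: leaf 'J' → count = 10
Total leaves: 10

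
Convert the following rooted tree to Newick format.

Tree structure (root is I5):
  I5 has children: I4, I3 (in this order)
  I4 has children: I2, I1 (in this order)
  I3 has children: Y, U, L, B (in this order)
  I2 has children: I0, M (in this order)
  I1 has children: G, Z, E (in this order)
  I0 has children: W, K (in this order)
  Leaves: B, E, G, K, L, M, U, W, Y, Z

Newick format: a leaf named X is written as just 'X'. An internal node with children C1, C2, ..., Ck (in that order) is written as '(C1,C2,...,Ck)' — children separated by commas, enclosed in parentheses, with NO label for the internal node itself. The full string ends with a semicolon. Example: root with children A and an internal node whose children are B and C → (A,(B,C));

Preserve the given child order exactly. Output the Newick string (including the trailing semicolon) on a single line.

internal I5 with children ['I4', 'I3']
  internal I4 with children ['I2', 'I1']
    internal I2 with children ['I0', 'M']
      internal I0 with children ['W', 'K']
        leaf 'W' → 'W'
        leaf 'K' → 'K'
      → '(W,K)'
      leaf 'M' → 'M'
    → '((W,K),M)'
    internal I1 with children ['G', 'Z', 'E']
      leaf 'G' → 'G'
      leaf 'Z' → 'Z'
      leaf 'E' → 'E'
    → '(G,Z,E)'
  → '(((W,K),M),(G,Z,E))'
  internal I3 with children ['Y', 'U', 'L', 'B']
    leaf 'Y' → 'Y'
    leaf 'U' → 'U'
    leaf 'L' → 'L'
    leaf 'B' → 'B'
  → '(Y,U,L,B)'
→ '((((W,K),M),(G,Z,E)),(Y,U,L,B))'
Final: ((((W,K),M),(G,Z,E)),(Y,U,L,B));

Answer: ((((W,K),M),(G,Z,E)),(Y,U,L,B));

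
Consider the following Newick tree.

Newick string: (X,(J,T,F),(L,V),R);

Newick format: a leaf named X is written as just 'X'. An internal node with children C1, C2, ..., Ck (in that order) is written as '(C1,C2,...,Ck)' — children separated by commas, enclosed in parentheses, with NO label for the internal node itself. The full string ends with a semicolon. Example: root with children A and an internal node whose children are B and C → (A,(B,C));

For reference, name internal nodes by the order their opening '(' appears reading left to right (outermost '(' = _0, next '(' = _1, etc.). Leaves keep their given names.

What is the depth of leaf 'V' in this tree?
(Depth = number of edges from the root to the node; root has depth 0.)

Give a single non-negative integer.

Newick: (X,(J,T,F),(L,V),R);
Naming internals by '(' encounter order: outermost '(' = _0, next = _1, ...
Query node: V
Path from root: _0 -> _2 -> V
Depth of V: 2 (number of edges from root)

Answer: 2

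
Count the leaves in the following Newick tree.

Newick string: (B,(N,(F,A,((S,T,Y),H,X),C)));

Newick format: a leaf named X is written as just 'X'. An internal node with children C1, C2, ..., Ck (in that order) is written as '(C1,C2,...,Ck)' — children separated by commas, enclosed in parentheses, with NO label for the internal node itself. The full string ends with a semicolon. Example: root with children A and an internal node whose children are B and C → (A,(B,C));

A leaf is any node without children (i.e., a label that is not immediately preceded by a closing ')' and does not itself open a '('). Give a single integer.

Newick: (B,(N,(F,A,((S,T,Y),H,X),C)));
Scan left-to-right; a leaf is any maximal label run not followed by '(':
  pos 1: leaf 'B' → count = 1
  pos 4: leaf 'N' → count = 2
  pos 7: leaf 'F' → count = 3
  pos 9: leaf 'A' → count = 4
  pos 13: leaf 'S' → count = 5
  pos 15: leaf 'T' → count = 6
  pos 17: leaf 'Y' → count = 7
  pos 20: leaf 'H' → count = 8
  pos 22: leaf 'X' → count = 9
  pos 25: leaf 'C' → count = 10
Total leaves: 10

Answer: 10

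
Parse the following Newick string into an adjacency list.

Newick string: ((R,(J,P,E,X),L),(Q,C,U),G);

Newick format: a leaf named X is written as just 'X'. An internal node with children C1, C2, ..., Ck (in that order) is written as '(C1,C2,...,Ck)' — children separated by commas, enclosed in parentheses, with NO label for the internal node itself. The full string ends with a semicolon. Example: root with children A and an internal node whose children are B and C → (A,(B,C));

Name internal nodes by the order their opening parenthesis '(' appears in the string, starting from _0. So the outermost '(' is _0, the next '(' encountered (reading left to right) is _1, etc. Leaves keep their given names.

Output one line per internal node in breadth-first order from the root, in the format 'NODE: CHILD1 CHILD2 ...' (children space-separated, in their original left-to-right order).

Input: ((R,(J,P,E,X),L),(Q,C,U),G);
Scanning left-to-right, naming '(' by encounter order:
  pos 0: '(' -> open internal node _0 (depth 1)
  pos 1: '(' -> open internal node _1 (depth 2)
  pos 4: '(' -> open internal node _2 (depth 3)
  pos 12: ')' -> close internal node _2 (now at depth 2)
  pos 15: ')' -> close internal node _1 (now at depth 1)
  pos 17: '(' -> open internal node _3 (depth 2)
  pos 23: ')' -> close internal node _3 (now at depth 1)
  pos 26: ')' -> close internal node _0 (now at depth 0)
Total internal nodes: 4
BFS adjacency from root:
  _0: _1 _3 G
  _1: R _2 L
  _3: Q C U
  _2: J P E X

Answer: _0: _1 _3 G
_1: R _2 L
_3: Q C U
_2: J P E X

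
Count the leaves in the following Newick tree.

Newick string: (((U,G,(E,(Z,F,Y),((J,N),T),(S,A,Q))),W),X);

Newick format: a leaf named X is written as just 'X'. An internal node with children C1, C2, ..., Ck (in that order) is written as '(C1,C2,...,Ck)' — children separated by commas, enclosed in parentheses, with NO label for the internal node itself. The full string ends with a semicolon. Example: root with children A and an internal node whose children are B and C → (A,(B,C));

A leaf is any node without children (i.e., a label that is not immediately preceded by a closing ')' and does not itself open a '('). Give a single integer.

Answer: 14

Derivation:
Newick: (((U,G,(E,(Z,F,Y),((J,N),T),(S,A,Q))),W),X);
Scan left-to-right; a leaf is any maximal label run not followed by '(':
  pos 3: leaf 'U' → count = 1
  pos 5: leaf 'G' → count = 2
  pos 8: leaf 'E' → count = 3
  pos 11: leaf 'Z' → count = 4
  pos 13: leaf 'F' → count = 5
  pos 15: leaf 'Y' → count = 6
  pos 20: leaf 'J' → count = 7
  pos 22: leaf 'N' → count = 8
  pos 25: leaf 'T' → count = 9
  pos 29: leaf 'S' → count = 10
  pos 31: leaf 'A' → count = 11
  pos 33: leaf 'Q' → count = 12
  pos 38: leaf 'W' → count = 13
  pos 41: leaf 'X' → count = 14
Total leaves: 14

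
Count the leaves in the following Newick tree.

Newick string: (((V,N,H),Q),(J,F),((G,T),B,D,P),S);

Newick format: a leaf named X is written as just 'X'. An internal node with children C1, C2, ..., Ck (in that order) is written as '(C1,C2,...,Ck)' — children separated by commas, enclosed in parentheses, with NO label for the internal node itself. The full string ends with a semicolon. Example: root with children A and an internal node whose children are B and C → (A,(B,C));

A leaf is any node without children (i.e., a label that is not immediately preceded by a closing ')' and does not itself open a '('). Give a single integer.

Newick: (((V,N,H),Q),(J,F),((G,T),B,D,P),S);
Scan left-to-right; a leaf is any maximal label run not followed by '(':
  pos 3: leaf 'V' → count = 1
  pos 5: leaf 'N' → count = 2
  pos 7: leaf 'H' → count = 3
  pos 10: leaf 'Q' → count = 4
  pos 14: leaf 'J' → count = 5
  pos 16: leaf 'F' → count = 6
  pos 21: leaf 'G' → count = 7
  pos 23: leaf 'T' → count = 8
  pos 26: leaf 'B' → count = 9
  pos 28: leaf 'D' → count = 10
  pos 30: leaf 'P' → count = 11
  pos 33: leaf 'S' → count = 12
Total leaves: 12

Answer: 12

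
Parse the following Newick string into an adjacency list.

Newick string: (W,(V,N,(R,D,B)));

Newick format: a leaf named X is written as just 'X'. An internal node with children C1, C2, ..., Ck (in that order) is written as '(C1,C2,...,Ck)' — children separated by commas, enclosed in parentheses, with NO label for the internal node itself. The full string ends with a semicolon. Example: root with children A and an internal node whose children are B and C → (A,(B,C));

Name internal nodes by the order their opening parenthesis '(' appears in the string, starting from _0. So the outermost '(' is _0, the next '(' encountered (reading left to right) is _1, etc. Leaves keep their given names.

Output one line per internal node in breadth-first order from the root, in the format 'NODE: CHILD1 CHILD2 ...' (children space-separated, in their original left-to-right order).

Answer: _0: W _1
_1: V N _2
_2: R D B

Derivation:
Input: (W,(V,N,(R,D,B)));
Scanning left-to-right, naming '(' by encounter order:
  pos 0: '(' -> open internal node _0 (depth 1)
  pos 3: '(' -> open internal node _1 (depth 2)
  pos 8: '(' -> open internal node _2 (depth 3)
  pos 14: ')' -> close internal node _2 (now at depth 2)
  pos 15: ')' -> close internal node _1 (now at depth 1)
  pos 16: ')' -> close internal node _0 (now at depth 0)
Total internal nodes: 3
BFS adjacency from root:
  _0: W _1
  _1: V N _2
  _2: R D B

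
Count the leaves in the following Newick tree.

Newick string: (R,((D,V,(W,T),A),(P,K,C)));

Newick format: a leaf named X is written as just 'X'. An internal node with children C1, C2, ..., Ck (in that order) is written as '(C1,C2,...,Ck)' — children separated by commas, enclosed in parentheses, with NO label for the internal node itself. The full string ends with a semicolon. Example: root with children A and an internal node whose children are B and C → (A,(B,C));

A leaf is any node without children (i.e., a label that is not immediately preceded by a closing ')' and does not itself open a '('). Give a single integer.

Newick: (R,((D,V,(W,T),A),(P,K,C)));
Scan left-to-right; a leaf is any maximal label run not followed by '(':
  pos 1: leaf 'R' → count = 1
  pos 5: leaf 'D' → count = 2
  pos 7: leaf 'V' → count = 3
  pos 10: leaf 'W' → count = 4
  pos 12: leaf 'T' → count = 5
  pos 15: leaf 'A' → count = 6
  pos 19: leaf 'P' → count = 7
  pos 21: leaf 'K' → count = 8
  pos 23: leaf 'C' → count = 9
Total leaves: 9

Answer: 9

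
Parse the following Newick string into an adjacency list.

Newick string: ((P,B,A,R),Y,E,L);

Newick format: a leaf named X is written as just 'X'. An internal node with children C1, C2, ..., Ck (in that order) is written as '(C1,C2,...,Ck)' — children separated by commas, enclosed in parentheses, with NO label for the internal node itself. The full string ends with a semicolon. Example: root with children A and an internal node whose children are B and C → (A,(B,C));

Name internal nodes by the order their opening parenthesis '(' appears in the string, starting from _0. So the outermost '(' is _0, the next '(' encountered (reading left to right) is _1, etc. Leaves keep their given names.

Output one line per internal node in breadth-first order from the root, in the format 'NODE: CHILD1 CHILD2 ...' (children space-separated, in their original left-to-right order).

Answer: _0: _1 Y E L
_1: P B A R

Derivation:
Input: ((P,B,A,R),Y,E,L);
Scanning left-to-right, naming '(' by encounter order:
  pos 0: '(' -> open internal node _0 (depth 1)
  pos 1: '(' -> open internal node _1 (depth 2)
  pos 9: ')' -> close internal node _1 (now at depth 1)
  pos 16: ')' -> close internal node _0 (now at depth 0)
Total internal nodes: 2
BFS adjacency from root:
  _0: _1 Y E L
  _1: P B A R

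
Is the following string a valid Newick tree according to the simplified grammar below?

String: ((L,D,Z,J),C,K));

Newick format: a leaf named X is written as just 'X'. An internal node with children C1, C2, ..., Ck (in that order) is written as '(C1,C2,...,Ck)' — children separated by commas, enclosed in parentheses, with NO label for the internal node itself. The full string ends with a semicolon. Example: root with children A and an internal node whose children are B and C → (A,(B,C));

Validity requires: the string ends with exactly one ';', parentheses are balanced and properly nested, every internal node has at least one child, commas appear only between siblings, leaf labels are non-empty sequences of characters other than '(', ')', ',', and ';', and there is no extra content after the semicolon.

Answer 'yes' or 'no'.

Input: ((L,D,Z,J),C,K));
Paren balance: 2 '(' vs 3 ')' MISMATCH
Ends with single ';': True
Full parse: FAILS (extra content after tree at pos 15)
Valid: False

Answer: no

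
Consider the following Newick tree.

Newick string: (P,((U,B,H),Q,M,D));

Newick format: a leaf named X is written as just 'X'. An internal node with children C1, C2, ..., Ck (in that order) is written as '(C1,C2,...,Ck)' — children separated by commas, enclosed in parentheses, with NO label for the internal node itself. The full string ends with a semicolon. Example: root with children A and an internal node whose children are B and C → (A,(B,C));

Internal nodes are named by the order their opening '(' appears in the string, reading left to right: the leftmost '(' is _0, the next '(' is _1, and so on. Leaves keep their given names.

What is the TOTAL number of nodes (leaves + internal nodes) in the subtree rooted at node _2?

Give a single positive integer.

Newick: (P,((U,B,H),Q,M,D));
Locate _2: it is the '(' at position 4 (the 3rd '(' reading left to right).
Query: subtree rooted at _2
_2: subtree_size = 1 + 3
  U: subtree_size = 1 + 0
  B: subtree_size = 1 + 0
  H: subtree_size = 1 + 0
Total subtree size of _2: 4

Answer: 4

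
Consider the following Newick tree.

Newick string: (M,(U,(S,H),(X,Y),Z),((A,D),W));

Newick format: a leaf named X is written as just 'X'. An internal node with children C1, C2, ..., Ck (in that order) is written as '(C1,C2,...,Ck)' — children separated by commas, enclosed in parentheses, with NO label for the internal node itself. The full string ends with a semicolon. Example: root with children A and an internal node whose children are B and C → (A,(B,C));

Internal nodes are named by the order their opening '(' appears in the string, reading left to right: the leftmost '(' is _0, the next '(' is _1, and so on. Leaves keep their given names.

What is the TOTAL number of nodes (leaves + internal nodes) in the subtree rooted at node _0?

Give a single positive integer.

Newick: (M,(U,(S,H),(X,Y),Z),((A,D),W));
Locate _0: it is the '(' at position 0 (the 1st '(' reading left to right).
Query: subtree rooted at _0
_0: subtree_size = 1 + 15
  M: subtree_size = 1 + 0
  _1: subtree_size = 1 + 8
    U: subtree_size = 1 + 0
    _2: subtree_size = 1 + 2
      S: subtree_size = 1 + 0
      H: subtree_size = 1 + 0
    _3: subtree_size = 1 + 2
      X: subtree_size = 1 + 0
      Y: subtree_size = 1 + 0
    Z: subtree_size = 1 + 0
  _4: subtree_size = 1 + 4
    _5: subtree_size = 1 + 2
      A: subtree_size = 1 + 0
      D: subtree_size = 1 + 0
    W: subtree_size = 1 + 0
Total subtree size of _0: 16

Answer: 16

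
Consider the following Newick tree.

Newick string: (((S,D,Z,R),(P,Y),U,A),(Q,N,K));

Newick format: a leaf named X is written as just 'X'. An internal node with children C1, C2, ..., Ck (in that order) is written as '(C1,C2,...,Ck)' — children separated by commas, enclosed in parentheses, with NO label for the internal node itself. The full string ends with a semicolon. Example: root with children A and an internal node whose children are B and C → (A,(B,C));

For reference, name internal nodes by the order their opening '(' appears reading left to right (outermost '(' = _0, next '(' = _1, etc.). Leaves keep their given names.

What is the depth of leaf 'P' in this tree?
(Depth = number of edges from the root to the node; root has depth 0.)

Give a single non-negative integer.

Answer: 3

Derivation:
Newick: (((S,D,Z,R),(P,Y),U,A),(Q,N,K));
Naming internals by '(' encounter order: outermost '(' = _0, next = _1, ...
Query node: P
Path from root: _0 -> _1 -> _3 -> P
Depth of P: 3 (number of edges from root)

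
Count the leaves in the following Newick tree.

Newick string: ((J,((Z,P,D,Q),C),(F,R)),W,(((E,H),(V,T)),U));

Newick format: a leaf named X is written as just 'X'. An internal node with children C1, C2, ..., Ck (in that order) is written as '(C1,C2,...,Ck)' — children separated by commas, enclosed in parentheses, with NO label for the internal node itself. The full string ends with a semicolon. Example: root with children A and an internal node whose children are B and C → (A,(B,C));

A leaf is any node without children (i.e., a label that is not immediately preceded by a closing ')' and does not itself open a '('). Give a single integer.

Answer: 14

Derivation:
Newick: ((J,((Z,P,D,Q),C),(F,R)),W,(((E,H),(V,T)),U));
Scan left-to-right; a leaf is any maximal label run not followed by '(':
  pos 2: leaf 'J' → count = 1
  pos 6: leaf 'Z' → count = 2
  pos 8: leaf 'P' → count = 3
  pos 10: leaf 'D' → count = 4
  pos 12: leaf 'Q' → count = 5
  pos 15: leaf 'C' → count = 6
  pos 19: leaf 'F' → count = 7
  pos 21: leaf 'R' → count = 8
  pos 25: leaf 'W' → count = 9
  pos 30: leaf 'E' → count = 10
  pos 32: leaf 'H' → count = 11
  pos 36: leaf 'V' → count = 12
  pos 38: leaf 'T' → count = 13
  pos 42: leaf 'U' → count = 14
Total leaves: 14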